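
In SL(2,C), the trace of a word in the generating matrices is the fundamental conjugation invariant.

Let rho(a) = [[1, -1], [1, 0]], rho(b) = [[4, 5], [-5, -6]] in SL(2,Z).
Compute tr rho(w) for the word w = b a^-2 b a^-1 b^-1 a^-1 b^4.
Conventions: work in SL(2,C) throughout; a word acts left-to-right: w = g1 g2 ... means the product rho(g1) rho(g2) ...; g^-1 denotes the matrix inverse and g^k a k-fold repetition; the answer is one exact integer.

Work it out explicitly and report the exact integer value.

15826

rho(b) = [[4, 5], [-5, -6]]
... * rho(a^-1) = [[0, 1], [-1, 1]]  ->  [[-5, 9], [6, -11]]
... * rho(a^-1) = [[0, 1], [-1, 1]]  ->  [[-9, 4], [11, -5]]
... * rho(b) = [[4, 5], [-5, -6]]  ->  [[-56, -69], [69, 85]]
... * rho(a^-1) = [[0, 1], [-1, 1]]  ->  [[69, -125], [-85, 154]]
... * rho(b^-1) = [[-6, -5], [5, 4]]  ->  [[-1039, -845], [1280, 1041]]
... * rho(a^-1) = [[0, 1], [-1, 1]]  ->  [[845, -1884], [-1041, 2321]]
... * rho(b) = [[4, 5], [-5, -6]]  ->  [[12800, 15529], [-15769, -19131]]
... * rho(b) = [[4, 5], [-5, -6]]  ->  [[-26445, -29174], [32579, 35941]]
... * rho(b) = [[4, 5], [-5, -6]]  ->  [[40090, 42819], [-49389, -52751]]
... * rho(b) = [[4, 5], [-5, -6]]  ->  [[-53735, -56464], [66199, 69561]]
tr = -53735 + 69561 = 15826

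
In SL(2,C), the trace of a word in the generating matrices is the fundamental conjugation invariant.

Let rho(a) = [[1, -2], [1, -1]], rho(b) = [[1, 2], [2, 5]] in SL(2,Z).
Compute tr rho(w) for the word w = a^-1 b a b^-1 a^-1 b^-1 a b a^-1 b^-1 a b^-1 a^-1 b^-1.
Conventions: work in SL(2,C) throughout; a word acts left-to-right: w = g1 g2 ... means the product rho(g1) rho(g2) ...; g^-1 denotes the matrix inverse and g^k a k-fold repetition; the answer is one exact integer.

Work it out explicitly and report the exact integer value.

999390

rho(a^-1) = [[-1, 2], [-1, 1]]
... * rho(b) = [[1, 2], [2, 5]]  ->  [[3, 8], [1, 3]]
... * rho(a) = [[1, -2], [1, -1]]  ->  [[11, -14], [4, -5]]
... * rho(b^-1) = [[5, -2], [-2, 1]]  ->  [[83, -36], [30, -13]]
... * rho(a^-1) = [[-1, 2], [-1, 1]]  ->  [[-47, 130], [-17, 47]]
... * rho(b^-1) = [[5, -2], [-2, 1]]  ->  [[-495, 224], [-179, 81]]
... * rho(a) = [[1, -2], [1, -1]]  ->  [[-271, 766], [-98, 277]]
... * rho(b) = [[1, 2], [2, 5]]  ->  [[1261, 3288], [456, 1189]]
... * rho(a^-1) = [[-1, 2], [-1, 1]]  ->  [[-4549, 5810], [-1645, 2101]]
... * rho(b^-1) = [[5, -2], [-2, 1]]  ->  [[-34365, 14908], [-12427, 5391]]
... * rho(a) = [[1, -2], [1, -1]]  ->  [[-19457, 53822], [-7036, 19463]]
... * rho(b^-1) = [[5, -2], [-2, 1]]  ->  [[-204929, 92736], [-74106, 33535]]
... * rho(a^-1) = [[-1, 2], [-1, 1]]  ->  [[112193, -317122], [40571, -114677]]
... * rho(b^-1) = [[5, -2], [-2, 1]]  ->  [[1195209, -541508], [432209, -195819]]
tr = 1195209 + -195819 = 999390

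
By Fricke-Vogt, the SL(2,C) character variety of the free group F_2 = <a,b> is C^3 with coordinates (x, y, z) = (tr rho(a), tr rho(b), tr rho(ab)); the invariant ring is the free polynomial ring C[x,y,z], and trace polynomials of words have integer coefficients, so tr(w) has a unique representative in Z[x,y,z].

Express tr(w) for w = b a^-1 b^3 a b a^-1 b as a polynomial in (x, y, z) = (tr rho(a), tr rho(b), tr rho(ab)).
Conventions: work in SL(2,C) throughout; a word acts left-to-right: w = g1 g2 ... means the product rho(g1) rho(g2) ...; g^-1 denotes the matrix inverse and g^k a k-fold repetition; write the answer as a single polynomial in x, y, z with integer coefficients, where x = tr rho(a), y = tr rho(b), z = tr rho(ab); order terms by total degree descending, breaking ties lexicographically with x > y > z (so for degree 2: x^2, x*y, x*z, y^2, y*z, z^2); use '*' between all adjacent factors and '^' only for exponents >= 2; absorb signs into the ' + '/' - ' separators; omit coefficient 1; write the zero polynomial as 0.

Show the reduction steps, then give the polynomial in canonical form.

tr(a b^2) = tr(b)*tr(a b) - tr(a) = y*z - x
tr(a b^3) = tr(b)*tr(a b^2) - tr(a b) = y^2*z - x*y - z
tr(b^2 a b^2) = tr(b)*tr(a b^3) - tr(a b^2) = y^3*z - x*y^2 - 2*y*z + x
tr(b^2 a b^3) = tr(b)*tr(b^2 a b^2) - tr(b^2 a b) = y^4*z - x*y^3 - 3*y^2*z + 2*x*y + z
tr(b^3 a b^3) = tr(b)*tr(b^2 a b^3) - tr(b^2 a b^2) = y^5*z - x*y^4 - 4*y^3*z + 3*x*y^2 + 3*y*z - x
tr(a b a b) = tr(a b)*tr(a b) - tr(1) = z^2 - 2
tr(a b a) = tr(a)*tr(b a) - tr(b) = x*z - y
tr(b a b a b) = tr(b)*tr(a b a b) - tr(a b a) = y*z^2 - x*z - y
tr(a b^3 a b) = tr(b)*tr(b a b a b) - tr(b a b a) = y^2*z^2 - x*y*z - y^2 - z^2 + 2
tr(b^2) = tr(b)*tr(b) - tr(1) = y^2 - 2
tr(b^3) = tr(b)*tr(b^2) - tr(b) = y^3 - 3*y
tr(a b^3 a) = tr(a)*tr(b^3 a) - tr(b^3) = x*y^2*z - x^2*y - y^3 - x*z + 3*y
tr(b a b^3 a b) = tr(b)*tr(a b^3 a b) - tr(a b^3 a) = y^3*z^2 - 2*x*y^2*z + x^2*y - y*z^2 + x*z - y
tr(b^3 a b^3 a) = tr(b)*tr(b a b^3 a b) - tr(b a b^3 a) = y^4*z^2 - 2*x*y^3*z + x^2*y^2 - 2*y^2*z^2 + 2*x*y*z + z^2 - 2
tr(b^2 a^-1 b^3 a b) = tr(b^3 a b^3)*tr(a) - tr(b^3 a b^3 a) = x*y^5*z - x^2*y^4 - y^4*z^2 - 2*x*y^3*z + 2*x^2*y^2 + 2*y^2*z^2 + x*y*z - x^2 - z^2 + 2
tr(b a b a b^3) = tr(b)*tr(b^2 a b a b) - tr(b^2 a b a) = y^3*z^2 - x*y^2*z - y^3 - 2*y*z^2 + x*z + 3*y
tr(b^3 a b a b^2) = tr(b)*tr(b a b a b^3) - tr(b a b a b^2) = y^4*z^2 - x*y^3*z - y^4 - 3*y^2*z^2 + 2*x*y*z + 4*y^2 + z^2 - 2
tr(a b a b a b) = tr(a b)*tr(a b a b) - tr(a^-1 b^-1) = z^3 - 3*z
tr(a b a b a) = tr(a)*tr(b a b a) - tr(b a b) = x*z^2 - y*z - x
tr(a b^2 a b a b) = tr(b)*tr(a b a b a b) - tr(a b a b a) = y*z^3 - x*z^2 - 2*y*z + x
tr(a b a^2) = tr(a)*tr(b a^2) - tr(b a) = x^2*z - x*y - z
tr(a b^2 a b a) = tr(b)*tr(a b a^2 b) - tr(a b a^2) = x*y*z^2 - x^2*z - y^2*z + z
tr(b a b a b^2 a b) = tr(b)*tr(a b^2 a b a b) - tr(a b^2 a b a) = y^2*z^3 - 2*x*y*z^2 + x^2*z - y^2*z + x*y - z
tr(b^3 a b a b^2 a) = tr(b)*tr(b a b a b^2 a b) - tr(b a b a b^2 a) = y^3*z^3 - 2*x*y^2*z^2 + x^2*y*z - y^3*z - y*z^3 + x*y^2 + x*z^2 + y*z - x
tr(b^2 a^-1 b^3 a b a) = tr(b^3 a b a b^2)*tr(a) - tr(b^3 a b a b^2 a) = x*y^4*z^2 - x^2*y^3*z - y^3*z^3 - x*y^4 - x*y^2*z^2 + x^2*y*z + y^3*z + y*z^3 + 3*x*y^2 - y*z - x
tr(b a^-1 b^3 a b a^-1 b) = tr(b^2 a^-1 b^3 a b)*tr(a) - tr(b^2 a^-1 b^3 a b a) = x^2*y^5*z - x^3*y^4 - 2*x*y^4*z^2 - x^2*y^3*z + y^3*z^3 + 2*x^3*y^2 + x*y^4 + 3*x*y^2*z^2 - y^3*z - y*z^3 - x^3 - 3*x*y^2 - x*z^2 + y*z + 3*x

x^2*y^5*z - x^3*y^4 - 2*x*y^4*z^2 - x^2*y^3*z + y^3*z^3 + 2*x^3*y^2 + x*y^4 + 3*x*y^2*z^2 - y^3*z - y*z^3 - x^3 - 3*x*y^2 - x*z^2 + y*z + 3*x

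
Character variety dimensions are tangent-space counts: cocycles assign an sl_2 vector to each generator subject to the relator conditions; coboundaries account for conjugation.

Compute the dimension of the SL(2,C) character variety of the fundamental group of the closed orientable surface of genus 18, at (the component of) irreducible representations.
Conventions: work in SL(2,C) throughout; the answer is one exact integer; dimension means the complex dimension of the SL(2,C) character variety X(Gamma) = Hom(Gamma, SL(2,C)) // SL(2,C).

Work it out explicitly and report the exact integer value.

pi_1 of the closed genus-18 surface has 36 generators bound by the single product-of-commutators relator.
Before the relator condition, cocycle space has dim 3*36 = 108.
At an irreducible rho, H^2 = coker(d_2) vanishes (Poincare duality: H^2 is dual to H^0 = invariants = 0), so d_2 is surjective onto sl_2 and dim Z^1 = 108 - 3 = 105.
dim B^1 = 3 (coboundaries, injective at irreducible rho).
dim X = dim H^1 = 105 - 3 = 102.

102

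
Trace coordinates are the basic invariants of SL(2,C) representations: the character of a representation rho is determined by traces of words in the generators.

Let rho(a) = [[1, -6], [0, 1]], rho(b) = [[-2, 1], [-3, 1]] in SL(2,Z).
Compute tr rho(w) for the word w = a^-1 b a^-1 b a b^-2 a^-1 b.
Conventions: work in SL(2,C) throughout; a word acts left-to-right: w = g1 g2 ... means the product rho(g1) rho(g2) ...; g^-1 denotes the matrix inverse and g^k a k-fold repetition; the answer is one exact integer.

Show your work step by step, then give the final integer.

-116677

rho(a^-1) = [[1, 6], [0, 1]]
... * rho(b) = [[-2, 1], [-3, 1]]  ->  [[-20, 7], [-3, 1]]
... * rho(a^-1) = [[1, 6], [0, 1]]  ->  [[-20, -113], [-3, -17]]
... * rho(b) = [[-2, 1], [-3, 1]]  ->  [[379, -133], [57, -20]]
... * rho(a) = [[1, -6], [0, 1]]  ->  [[379, -2407], [57, -362]]
... * rho(b^-1) = [[1, -1], [3, -2]]  ->  [[-6842, 4435], [-1029, 667]]
... * rho(b^-1) = [[1, -1], [3, -2]]  ->  [[6463, -2028], [972, -305]]
... * rho(a^-1) = [[1, 6], [0, 1]]  ->  [[6463, 36750], [972, 5527]]
... * rho(b) = [[-2, 1], [-3, 1]]  ->  [[-123176, 43213], [-18525, 6499]]
tr = -123176 + 6499 = -116677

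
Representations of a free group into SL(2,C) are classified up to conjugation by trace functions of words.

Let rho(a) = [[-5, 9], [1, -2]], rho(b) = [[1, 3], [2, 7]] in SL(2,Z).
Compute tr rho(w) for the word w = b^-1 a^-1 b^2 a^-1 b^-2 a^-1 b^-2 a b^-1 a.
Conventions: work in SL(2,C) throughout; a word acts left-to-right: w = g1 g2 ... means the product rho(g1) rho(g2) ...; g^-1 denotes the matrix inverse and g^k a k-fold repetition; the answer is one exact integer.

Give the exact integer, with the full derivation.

rho(b^-1) = [[7, -3], [-2, 1]]
... * rho(a^-1) = [[-2, -9], [-1, -5]]  ->  [[-11, -48], [3, 13]]
... * rho(b) = [[1, 3], [2, 7]]  ->  [[-107, -369], [29, 100]]
... * rho(b) = [[1, 3], [2, 7]]  ->  [[-845, -2904], [229, 787]]
... * rho(a^-1) = [[-2, -9], [-1, -5]]  ->  [[4594, 22125], [-1245, -5996]]
... * rho(b^-1) = [[7, -3], [-2, 1]]  ->  [[-12092, 8343], [3277, -2261]]
... * rho(b^-1) = [[7, -3], [-2, 1]]  ->  [[-101330, 44619], [27461, -12092]]
... * rho(a^-1) = [[-2, -9], [-1, -5]]  ->  [[158041, 688875], [-42830, -186689]]
... * rho(b^-1) = [[7, -3], [-2, 1]]  ->  [[-271463, 214752], [73568, -58199]]
... * rho(b^-1) = [[7, -3], [-2, 1]]  ->  [[-2329745, 1029141], [631374, -278903]]
... * rho(a) = [[-5, 9], [1, -2]]  ->  [[12677866, -23025987], [-3435773, 6240172]]
... * rho(b^-1) = [[7, -3], [-2, 1]]  ->  [[134797036, -61059585], [-36530755, 16547491]]
... * rho(a) = [[-5, 9], [1, -2]]  ->  [[-735044765, 1335292494], [199201266, -361871777]]
tr = -735044765 + -361871777 = -1096916542

-1096916542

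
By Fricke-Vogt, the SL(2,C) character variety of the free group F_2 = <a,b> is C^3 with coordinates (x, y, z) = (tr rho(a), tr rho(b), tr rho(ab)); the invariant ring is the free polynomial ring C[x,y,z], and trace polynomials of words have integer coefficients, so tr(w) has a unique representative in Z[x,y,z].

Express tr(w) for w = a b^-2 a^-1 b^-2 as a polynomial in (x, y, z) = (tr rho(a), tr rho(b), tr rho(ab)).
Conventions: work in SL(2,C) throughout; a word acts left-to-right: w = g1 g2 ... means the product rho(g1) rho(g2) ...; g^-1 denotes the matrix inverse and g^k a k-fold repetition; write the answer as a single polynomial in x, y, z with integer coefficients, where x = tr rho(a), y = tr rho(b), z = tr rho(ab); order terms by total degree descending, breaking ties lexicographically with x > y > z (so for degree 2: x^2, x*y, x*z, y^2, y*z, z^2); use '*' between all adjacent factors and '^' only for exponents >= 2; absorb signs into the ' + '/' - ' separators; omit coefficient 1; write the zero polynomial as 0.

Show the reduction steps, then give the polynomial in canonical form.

x*y^3*z - x^2*y^2 - y^2*z^2 + 2

reduce: tr(b^-1 a) = tr(a) * tr(b) - tr(a b) = x*y - z
reduce: tr(b^-1 a b^-1) = tr(b^-1 a) * tr(b) - tr(b^-1 a b) = x*y^2 - y*z - x
so tr(b^-2 a b^-1) = tr(b^-1 a b^-1) * tr(b) - tr(b^-1 a) = x*y^3 - y^2*z - 2*x*y + z
so tr(a^2) = tr(a) * tr(a) - tr(1) = x^2 - 2
tr(a^2 b) = tr(a) * tr(b a) - tr(b) = x*z - y
so tr(a^2 b^-1) = tr(a^2) * tr(b) - tr(a^2 b) = x^2*y - x*z - y
tr(a b^-2 a) = tr(a^2 b^-1) * tr(b) - tr(a^2) = x^2*y^2 - x*y*z - x^2 - y^2 + 2
tr(a b a b) = tr(b a) * tr(b a) - tr(1)   [split at repeated b] = z^2 - 2
tr(a b a b^-1) = tr(a b a) * tr(b) - tr(a b a b) = x*y*z - y^2 - z^2 + 2
reduce: tr(a b^-2 a b) = tr(a b a b^-1) * tr(b) - tr(a b a) = x*y^2*z - y^3 - y*z^2 - x*z + 3*y
tr(b^-2 a b^-1 a) = tr(a b^-2 a) * tr(b) - tr(a b^-2 a b) = x^2*y^3 - 2*x*y^2*z - x^2*y + y*z^2 + x*z - y
so tr(a^-1 b^-2 a b^-1) = tr(b^-2 a b^-1) * tr(a) - tr(b^-2 a b^-1 a) = x*y^2*z - x^2*y - y*z^2 + y
tr(b^-2) = tr(b^-1) * tr(b) - tr(1) = y^2 - 2
so tr(a b^-2 a^-1 b^-2) = tr(a^-1 b^-2 a b^-1) * tr(b) - tr(a^-1 b^-2 a) = x*y^3*z - x^2*y^2 - y^2*z^2 + 2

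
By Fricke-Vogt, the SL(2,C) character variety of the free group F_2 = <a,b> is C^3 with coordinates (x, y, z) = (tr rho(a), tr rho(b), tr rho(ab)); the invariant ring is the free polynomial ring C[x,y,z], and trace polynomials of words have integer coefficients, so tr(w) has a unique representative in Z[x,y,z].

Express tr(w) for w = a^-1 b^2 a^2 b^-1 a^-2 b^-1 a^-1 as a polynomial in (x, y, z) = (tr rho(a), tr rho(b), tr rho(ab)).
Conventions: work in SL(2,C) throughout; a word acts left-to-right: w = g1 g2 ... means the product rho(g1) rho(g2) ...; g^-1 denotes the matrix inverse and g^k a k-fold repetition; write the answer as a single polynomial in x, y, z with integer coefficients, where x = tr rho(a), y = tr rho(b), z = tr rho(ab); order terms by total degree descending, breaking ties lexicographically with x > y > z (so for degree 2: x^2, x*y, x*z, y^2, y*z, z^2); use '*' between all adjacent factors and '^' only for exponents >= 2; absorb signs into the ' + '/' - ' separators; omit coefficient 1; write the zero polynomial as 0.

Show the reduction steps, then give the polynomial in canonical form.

use: trace(a^2 b) = trace(a) trace(b a) - trace(b) = x*z - y
use: trace(a^2) = trace(a) trace(a) - trace(1) = x^2 - 2
use: trace(b a^2 b) = trace(b) trace(a^2 b) - trace(a^2) = x*y*z - x^2 - y^2 + 2
trace(b a b a) = trace(b a) trace(b a) - trace(1) = z^2 - 2
apply: trace(b a b) = trace(b) trace(a b) - trace(a) = y*z - x
use: trace(b a^2 b a) = trace(a) trace(b a b a) - trace(b a b) = x*z^2 - y*z - x
trace(a^-1 b a^2 b) = trace(b a^2 b) trace(a) - trace(b a^2 b a) = x^2*y*z - x^3 - x*y^2 - x*z^2 + y*z + 3*x
apply: trace(a^-2 b a^2 b) = trace(a^-1 b a^2 b) trace(a) - trace(a^-1 b a^2 b a) = x^3*y*z - x^4 - x^2*y^2 - x^2*z^2 + 4*x^2 + y^2 - 2
trace(b a^2 b^-1 a^-2) = trace(a^-2 b a^2) trace(b) - trace(a^-2 b a^2 b) = -x^3*y*z + x^4 + x^2*y^2 + x^2*z^2 - 4*x^2 + 2
use: trace(a b^2 a b) = trace(b) trace(a b a b) - trace(a b a) = y*z^2 - x*z - y
apply: trace(b^-1 a b^2 a) = trace(a b^2 a) trace(b) - trace(a b^2 a b) = x*y^2*z - x^2*y - y^3 - y*z^2 + x*z + 3*y
trace(a^3 b) = trace(a) trace(b a^2) - trace(b a) = x^2*z - x*y - z
trace(a^3) = trace(a) trace(a^2) - trace(a) = x^3 - 3*x
apply: trace(a b^2 a^2) = trace(b) trace(a^3 b) - trace(a^3) = x^2*y*z - x^3 - x*y^2 - y*z + 3*x
trace(b a^2 b^2 a) = trace(b) trace(a b a^2 b) - trace(a b a^2) = x*y*z^2 - x^2*z - y^2*z + z
trace(b^3 a) = trace(b) trace(b a b) - trace(b a) = y^2*z - x*y - z
trace(b^2) = trace(b) trace(b) - trace(1) = y^2 - 2
apply: trace(b^3) = trace(b) trace(b^2) - trace(b) = y^3 - 3*y
trace(b a^2 b^2) = trace(a) trace(b^3 a) - trace(b^3) = x*y^2*z - x^2*y - y^3 - x*z + 3*y
trace(a b^2 a^2 b a) = trace(a) trace(b a^2 b^2 a) - trace(b a^2 b^2) = x^2*y*z^2 - x^3*z - 2*x*y^2*z + x^2*y + y^3 + 2*x*z - 3*y
trace(b a b a b a) = trace(b a) trace(b a b a) - trace(b^-1 a^-1) = z^3 - 3*z
trace(a^2 b a b a b) = trace(a) trace(b a b a b a) - trace(b a b a b) = x*z^3 - y*z^2 - 2*x*z + y
use: trace(a^2 b a b a) = trace(a) trace(b a b a^2) - trace(b a b a) = x^2*z^2 - x*y*z - x^2 - z^2 + 2
apply: trace(a b^2 a^2 b a b) = trace(b) trace(a^2 b a b a b) - trace(a^2 b a b a) = x*y*z^3 - x^2*z^2 - y^2*z^2 - x*y*z + x^2 + y^2 + z^2 - 2
trace(b^-1 a b^2 a^2 b a) = trace(a b^2 a^2 b a) trace(b) - trace(a b^2 a^2 b a b) = x^2*y^2*z^2 - x^3*y*z - 2*x*y^3*z - x*y*z^3 + x^2*y^2 + x^2*z^2 + y^4 + y^2*z^2 + 3*x*y*z - x^2 - 4*y^2 - z^2 + 2
trace(a^-1 b^-1 a b^2 a^2 b) = trace(b^-1 a b^2 a^2 b) trace(a) - trace(b^-1 a b^2 a^2 b a) = -x^2*y^2*z^2 + 2*x^3*y*z + 2*x*y^3*z + x*y*z^3 - x^4 - 2*x^2*y^2 - x^2*z^2 - y^4 - y^2*z^2 - 4*x*y*z + 4*x^2 + 4*y^2 + z^2 - 2
trace(a^-1 b^-1 a b^2 a^2 b^-1) = trace(a^-1 b^-1 a b^2 a^2) trace(b) - trace(a^-1 b^-1 a b^2 a^2 b) = x^2*y^2*z^2 - 2*x^3*y*z - x*y^3*z - x*y*z^3 + x^4 + x^2*y^2 + x^2*z^2 + 5*x*y*z - 4*x^2 - y^2 - z^2 + 2
use: trace(a b^2 a^2 b) = trace(b) trace(a^2 b a b) - trace(a^2 b a) = x*y*z^2 - x^2*z - y^2*z + z
trace(b^-1 a b^2 a^2) = trace(a b^2 a^2) trace(b) - trace(a b^2 a^2 b) = x^2*y^2*z - x^3*y - x*y^3 - x*y*z^2 + x^2*z + 3*x*y - z
trace(b^-1 a b^2 a^2 b^-1) = trace(b^-1 a b^2 a^2) trace(b) - trace(b^-1 a b^2 a^2 b) = x^2*y^3*z - x^3*y^2 - x*y^4 - x*y^2*z^2 + x^3 + 4*x*y^2 - 3*x
trace(b^2 a^2 b^-1 a^-2 b^-1 a) = trace(a^-1 b^-1 a b^2 a^2 b^-1) trace(a) - trace(a^-1 b^-1 a b^2 a^2 b^-1 a) = x^3*y^2*z^2 - 2*x^4*y*z - 2*x^2*y^3*z - x^2*y*z^3 + x^5 + 2*x^3*y^2 + x^3*z^2 + x*y^4 + x*y^2*z^2 + 5*x^2*y*z - 5*x^3 - 5*x*y^2 - x*z^2 + 5*x
trace(b^2 a^2 b^-1 a^-2 b^-1 a^-1) = trace(b^2 a^2 b^-1 a^-2 b^-1) trace(a) - trace(b^2 a^2 b^-1 a^-2 b^-1 a) = -x^3*y^2*z^2 + x^4*y*z + 2*x^2*y^3*z + x^2*y*z^3 - x^3*y^2 - x*y^4 - x*y^2*z^2 - 5*x^2*y*z + x^3 + 5*x*y^2 + x*z^2 - 3*x
apply: trace(a^-1 b^2 a^2 b^-1 a^-2 b^-1 a^-1) = trace(b^2 a^2 b^-1 a^-2 b^-1 a^-1) trace(a) - trace(b^2 a^2 b^-1 a^-2 b^-1) = -x^4*y^2*z^2 + x^5*y*z + 2*x^3*y^3*z + x^3*y*z^3 - x^4*y^2 - x^2*y^4 - x^2*y^2*z^2 - 4*x^3*y*z + 4*x^2*y^2 + x^2 - 2

-x^4*y^2*z^2 + x^5*y*z + 2*x^3*y^3*z + x^3*y*z^3 - x^4*y^2 - x^2*y^4 - x^2*y^2*z^2 - 4*x^3*y*z + 4*x^2*y^2 + x^2 - 2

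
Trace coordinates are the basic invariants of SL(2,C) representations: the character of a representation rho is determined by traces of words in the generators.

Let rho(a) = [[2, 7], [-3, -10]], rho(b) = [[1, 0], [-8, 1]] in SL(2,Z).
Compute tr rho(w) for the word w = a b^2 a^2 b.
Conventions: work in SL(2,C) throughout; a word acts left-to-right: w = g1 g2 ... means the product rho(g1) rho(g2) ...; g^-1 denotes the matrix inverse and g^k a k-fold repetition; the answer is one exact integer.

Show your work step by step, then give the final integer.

rho(a) = [[2, 7], [-3, -10]]
... * rho(b) = [[1, 0], [-8, 1]]  ->  [[-54, 7], [77, -10]]
... * rho(b) = [[1, 0], [-8, 1]]  ->  [[-110, 7], [157, -10]]
... * rho(a) = [[2, 7], [-3, -10]]  ->  [[-241, -840], [344, 1199]]
... * rho(a) = [[2, 7], [-3, -10]]  ->  [[2038, 6713], [-2909, -9582]]
... * rho(b) = [[1, 0], [-8, 1]]  ->  [[-51666, 6713], [73747, -9582]]
tr = -51666 + -9582 = -61248

-61248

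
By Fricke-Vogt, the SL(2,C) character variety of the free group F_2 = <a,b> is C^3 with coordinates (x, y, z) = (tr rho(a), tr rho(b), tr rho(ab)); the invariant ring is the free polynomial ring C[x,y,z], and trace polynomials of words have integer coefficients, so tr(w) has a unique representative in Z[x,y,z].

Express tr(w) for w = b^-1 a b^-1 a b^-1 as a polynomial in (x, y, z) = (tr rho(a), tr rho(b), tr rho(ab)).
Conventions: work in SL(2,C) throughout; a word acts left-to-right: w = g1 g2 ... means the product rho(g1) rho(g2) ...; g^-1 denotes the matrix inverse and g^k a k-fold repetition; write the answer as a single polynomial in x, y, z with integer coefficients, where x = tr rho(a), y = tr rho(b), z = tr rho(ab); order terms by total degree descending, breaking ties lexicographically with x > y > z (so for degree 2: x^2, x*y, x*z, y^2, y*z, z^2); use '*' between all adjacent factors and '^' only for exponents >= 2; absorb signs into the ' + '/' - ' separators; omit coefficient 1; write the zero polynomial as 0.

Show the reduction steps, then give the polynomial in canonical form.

trace(a^2) = trace(a) trace(a) - trace(1)  (reduce the a square) = x^2 - 2
next, trace(a^2 b) = trace(a) trace(b a) - trace(b)  (reduce the a square) = x*z - y
trace(a b^-1 a) = trace(a^2) trace(b) - trace(a^2 b)  (eliminate b^-1) = x^2*y - x*z - y
trace(a b a b) = trace(b a) trace(b a) - trace(1)  (split on b) = z^2 - 2
trace(a b^-1 a b) = trace(a b a) trace(b) - trace(a b a b)  (eliminate b^-1) = x*y*z - y^2 - z^2 + 2
next, trace(a b^-1 a b^-1) = trace(a b^-1 a) trace(b) - trace(a b^-1 a b)  (eliminate b^-1) = x^2*y^2 - 2*x*y*z + z^2 - 2
next, trace(b^-1 a b^-1 a b^-1) = trace(a b^-1 a b^-1) trace(b) - trace(a b^-1 a)  (eliminate b^-1) = x^2*y^3 - 2*x*y^2*z - x^2*y + y*z^2 + x*z - y

x^2*y^3 - 2*x*y^2*z - x^2*y + y*z^2 + x*z - y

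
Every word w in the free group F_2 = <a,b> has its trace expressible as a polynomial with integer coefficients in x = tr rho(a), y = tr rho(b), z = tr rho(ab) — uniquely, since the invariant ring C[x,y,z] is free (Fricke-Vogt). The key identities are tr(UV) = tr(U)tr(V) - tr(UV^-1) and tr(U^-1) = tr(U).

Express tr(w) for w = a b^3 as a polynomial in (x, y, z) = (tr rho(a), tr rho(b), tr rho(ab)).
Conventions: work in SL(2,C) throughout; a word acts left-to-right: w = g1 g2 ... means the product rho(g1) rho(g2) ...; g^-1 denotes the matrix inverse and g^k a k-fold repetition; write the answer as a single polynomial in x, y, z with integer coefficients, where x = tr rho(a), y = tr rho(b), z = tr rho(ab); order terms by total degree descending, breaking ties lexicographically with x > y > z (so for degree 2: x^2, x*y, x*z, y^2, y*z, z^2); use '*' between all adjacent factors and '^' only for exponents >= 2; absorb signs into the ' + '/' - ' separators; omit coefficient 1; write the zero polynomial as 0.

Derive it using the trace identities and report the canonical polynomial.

use: tr(a b^2) = tr(b) tr(a b) - tr(a) = y*z - x
tr(a b^3) = tr(b) tr(a b^2) - tr(a b) = y^2*z - x*y - z

y^2*z - x*y - z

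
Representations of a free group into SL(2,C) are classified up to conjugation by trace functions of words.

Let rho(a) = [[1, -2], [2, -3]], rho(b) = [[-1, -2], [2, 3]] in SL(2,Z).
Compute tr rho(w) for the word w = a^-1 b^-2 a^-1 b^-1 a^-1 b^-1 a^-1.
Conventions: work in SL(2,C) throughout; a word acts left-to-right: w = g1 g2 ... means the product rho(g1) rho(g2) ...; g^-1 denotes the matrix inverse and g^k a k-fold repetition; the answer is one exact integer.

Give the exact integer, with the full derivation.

rho(a^-1) = [[-3, 2], [-2, 1]]
... * rho(b^-1) = [[3, 2], [-2, -1]]  ->  [[-13, -8], [-8, -5]]
... * rho(b^-1) = [[3, 2], [-2, -1]]  ->  [[-23, -18], [-14, -11]]
... * rho(a^-1) = [[-3, 2], [-2, 1]]  ->  [[105, -64], [64, -39]]
... * rho(b^-1) = [[3, 2], [-2, -1]]  ->  [[443, 274], [270, 167]]
... * rho(a^-1) = [[-3, 2], [-2, 1]]  ->  [[-1877, 1160], [-1144, 707]]
... * rho(b^-1) = [[3, 2], [-2, -1]]  ->  [[-7951, -4914], [-4846, -2995]]
... * rho(a^-1) = [[-3, 2], [-2, 1]]  ->  [[33681, -20816], [20528, -12687]]
tr = 33681 + -12687 = 20994

20994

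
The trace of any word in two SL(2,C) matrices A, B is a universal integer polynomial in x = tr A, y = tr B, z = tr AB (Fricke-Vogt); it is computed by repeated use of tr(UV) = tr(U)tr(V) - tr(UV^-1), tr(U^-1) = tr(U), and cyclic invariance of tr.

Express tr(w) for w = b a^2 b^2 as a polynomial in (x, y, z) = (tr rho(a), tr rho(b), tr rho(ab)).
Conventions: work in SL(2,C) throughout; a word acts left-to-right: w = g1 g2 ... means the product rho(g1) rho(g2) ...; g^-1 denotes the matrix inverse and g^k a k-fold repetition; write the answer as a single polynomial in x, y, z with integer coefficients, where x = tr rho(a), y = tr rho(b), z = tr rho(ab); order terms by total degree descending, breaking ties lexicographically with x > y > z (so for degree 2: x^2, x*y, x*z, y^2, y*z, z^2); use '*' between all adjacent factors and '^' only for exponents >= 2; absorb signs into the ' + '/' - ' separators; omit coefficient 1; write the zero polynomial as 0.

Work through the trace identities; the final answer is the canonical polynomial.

next, trace(a^2 b) = trace(a) * trace(b a) - trace(b)   [square of a] = x*z - y
next, trace(a^2) = trace(a) * trace(a) - trace(1)   [square of a] = x^2 - 2
trace(a^2 b^2) = trace(b) * trace(a^2 b) - trace(a^2)   [square of b] = x*y*z - x^2 - y^2 + 2
trace(b a^2 b^2) = trace(b) * trace(a^2 b^2) - trace(a^2 b)   [square of b] = x*y^2*z - x^2*y - y^3 - x*z + 3*y

x*y^2*z - x^2*y - y^3 - x*z + 3*y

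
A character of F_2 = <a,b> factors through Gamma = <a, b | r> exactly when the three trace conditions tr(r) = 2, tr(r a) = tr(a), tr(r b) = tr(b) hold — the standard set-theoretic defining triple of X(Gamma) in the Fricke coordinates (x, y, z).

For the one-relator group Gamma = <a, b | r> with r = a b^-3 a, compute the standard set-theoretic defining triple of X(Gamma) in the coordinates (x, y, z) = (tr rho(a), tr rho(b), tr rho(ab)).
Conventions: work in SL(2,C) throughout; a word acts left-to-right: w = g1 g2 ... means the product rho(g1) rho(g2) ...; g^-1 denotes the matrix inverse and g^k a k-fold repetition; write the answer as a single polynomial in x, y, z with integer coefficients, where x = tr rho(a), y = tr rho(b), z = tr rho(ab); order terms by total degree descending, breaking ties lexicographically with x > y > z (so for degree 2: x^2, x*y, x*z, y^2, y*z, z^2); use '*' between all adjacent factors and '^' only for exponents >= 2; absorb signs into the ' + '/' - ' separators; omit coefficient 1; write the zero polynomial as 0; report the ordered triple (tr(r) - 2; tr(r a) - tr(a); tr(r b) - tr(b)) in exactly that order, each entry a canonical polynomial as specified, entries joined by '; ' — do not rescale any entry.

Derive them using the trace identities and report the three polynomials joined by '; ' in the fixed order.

tr(a^2) = tr(a) tr(a) - tr(1)   [square of a] = x^2 - 2
tr(a^2 b) = tr(a) tr(b a) - tr(b)   [square of a] = x*z - y
tr(b^-1 a^2) = tr(a^2) tr(b) - tr(a^2 b)   [inverse elimination on b] = x^2*y - x*z - y
tr(b^-1 a^2 b^-1) = tr(b^-1 a^2) tr(b) - tr(b^-1 a^2 b)   [inverse elimination on b] = x^2*y^2 - x*y*z - x^2 - y^2 + 2
tr(a b^-3 a) = tr(b^-1 a^2 b^-1) tr(b) - tr(b^-1 a^2)   [inverse elimination on b] = x^2*y^3 - x*y^2*z - 2*x^2*y - y^3 + x*z + 3*y
tr(a^3) = tr(a) tr(a^2) - tr(a)  (reduce the a square) = x^3 - 3*x
tr(a^3 b) = tr(a) tr(b a^2) - tr(b a)  (reduce the a square) = x^2*z - x*y - z
tr(b^-1 a^3) = tr(a^3) tr(b) - tr(a^3 b)  (eliminate b^-1) = x^3*y - x^2*z - 2*x*y + z
tr(b^-1 a^3 b^-1) = tr(b^-1 a^3) tr(b) - tr(b^-1 a^3 b)  (eliminate b^-1) = x^3*y^2 - x^2*y*z - x^3 - 2*x*y^2 + y*z + 3*x
tr(a b^-3 a^2) = tr(b^-1 a^3 b^-1) tr(b) - tr(b^-1 a^3)  (eliminate b^-1) = x^3*y^3 - x^2*y^2*z - 2*x^3*y - 2*x*y^3 + x^2*z + y^2*z + 5*x*y - z
tr(a b a b) = tr(a b) tr(a b) - tr(1) = z^2 - 2
tr(b^-1 a b a) = tr(a b a) tr(b) - tr(a b a b) = x*y*z - y^2 - z^2 + 2
tr(b^-1 a b a b^-1) = tr(b^-1 a b a) tr(b) - tr(b^-1 a b a b) = x*y^2*z - y^3 - y*z^2 - x*z + 3*y
tr(a b^-3 a b) = tr(b^-1 a b a b^-1) tr(b) - tr(b^-1 a b a) = x*y^3*z - y^4 - y^2*z^2 - 2*x*y*z + 4*y^2 + z^2 - 2
assemble the triple (tr(r) - 2; tr(r a) - x; tr(r b) - y)

x^2*y^3 - x*y^2*z - 2*x^2*y - y^3 + x*z + 3*y - 2; x^3*y^3 - x^2*y^2*z - 2*x^3*y - 2*x*y^3 + x^2*z + y^2*z + 5*x*y - x - z; x*y^3*z - y^4 - y^2*z^2 - 2*x*y*z + 4*y^2 + z^2 - y - 2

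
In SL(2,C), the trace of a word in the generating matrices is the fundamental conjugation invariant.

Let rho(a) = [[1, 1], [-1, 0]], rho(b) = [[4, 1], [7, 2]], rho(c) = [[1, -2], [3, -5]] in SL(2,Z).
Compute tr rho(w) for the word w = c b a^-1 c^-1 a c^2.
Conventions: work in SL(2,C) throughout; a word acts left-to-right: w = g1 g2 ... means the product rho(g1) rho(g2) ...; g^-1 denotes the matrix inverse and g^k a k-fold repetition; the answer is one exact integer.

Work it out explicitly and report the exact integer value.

-260

rho(c) = [[1, -2], [3, -5]]
... * rho(b) = [[4, 1], [7, 2]]  ->  [[-10, -3], [-23, -7]]
... * rho(a^-1) = [[0, -1], [1, 1]]  ->  [[-3, 7], [-7, 16]]
... * rho(c^-1) = [[-5, 2], [-3, 1]]  ->  [[-6, 1], [-13, 2]]
... * rho(a) = [[1, 1], [-1, 0]]  ->  [[-7, -6], [-15, -13]]
... * rho(c) = [[1, -2], [3, -5]]  ->  [[-25, 44], [-54, 95]]
... * rho(c) = [[1, -2], [3, -5]]  ->  [[107, -170], [231, -367]]
tr = 107 + -367 = -260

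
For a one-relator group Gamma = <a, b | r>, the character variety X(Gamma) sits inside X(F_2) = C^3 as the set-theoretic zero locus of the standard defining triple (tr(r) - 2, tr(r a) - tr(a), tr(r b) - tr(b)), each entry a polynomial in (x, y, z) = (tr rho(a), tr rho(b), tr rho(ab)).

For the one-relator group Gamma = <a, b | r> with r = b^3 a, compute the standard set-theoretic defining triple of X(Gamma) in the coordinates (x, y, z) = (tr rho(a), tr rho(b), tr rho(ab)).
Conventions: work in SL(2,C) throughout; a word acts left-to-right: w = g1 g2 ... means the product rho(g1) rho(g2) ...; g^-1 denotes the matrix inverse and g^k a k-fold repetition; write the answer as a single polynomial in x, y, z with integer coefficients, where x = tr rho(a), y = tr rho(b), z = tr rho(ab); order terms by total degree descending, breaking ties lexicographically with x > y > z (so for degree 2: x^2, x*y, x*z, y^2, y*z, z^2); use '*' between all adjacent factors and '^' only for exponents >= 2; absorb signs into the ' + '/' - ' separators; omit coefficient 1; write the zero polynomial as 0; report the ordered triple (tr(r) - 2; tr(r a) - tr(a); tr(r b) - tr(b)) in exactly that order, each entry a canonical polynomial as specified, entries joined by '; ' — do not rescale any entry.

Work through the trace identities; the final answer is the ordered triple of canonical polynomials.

reduce: tr(a b^2) = tr(b) tr(a b) - tr(a) = y*z - x
tr(b^3 a) = tr(b) tr(a b^2) - tr(a b) = y^2*z - x*y - z
tr(b^2) = tr(b) tr(b) - tr(1)   [square of b] = y^2 - 2
reduce: tr(a^2 b^2) = tr(a) tr(b^2 a) - tr(b^2)   [square of a] = x*y*z - x^2 - y^2 + 2
so tr(a^2 b) = tr(a) tr(b a) - tr(b)   [square of a] = x*z - y
reduce: tr(b^3 a^2) = tr(b) tr(a^2 b^2) - tr(a^2 b)   [square of b] = x*y^2*z - x^2*y - y^3 - x*z + 3*y
tr(b^3 a b) = tr(b) tr(b a b^2) - tr(b a b) = y^3*z - x*y^2 - 2*y*z + x
assemble the triple (tr(r) - 2; tr(r a) - x; tr(r b) - y)

y^2*z - x*y - z - 2; x*y^2*z - x^2*y - y^3 - x*z - x + 3*y; y^3*z - x*y^2 - 2*y*z + x - y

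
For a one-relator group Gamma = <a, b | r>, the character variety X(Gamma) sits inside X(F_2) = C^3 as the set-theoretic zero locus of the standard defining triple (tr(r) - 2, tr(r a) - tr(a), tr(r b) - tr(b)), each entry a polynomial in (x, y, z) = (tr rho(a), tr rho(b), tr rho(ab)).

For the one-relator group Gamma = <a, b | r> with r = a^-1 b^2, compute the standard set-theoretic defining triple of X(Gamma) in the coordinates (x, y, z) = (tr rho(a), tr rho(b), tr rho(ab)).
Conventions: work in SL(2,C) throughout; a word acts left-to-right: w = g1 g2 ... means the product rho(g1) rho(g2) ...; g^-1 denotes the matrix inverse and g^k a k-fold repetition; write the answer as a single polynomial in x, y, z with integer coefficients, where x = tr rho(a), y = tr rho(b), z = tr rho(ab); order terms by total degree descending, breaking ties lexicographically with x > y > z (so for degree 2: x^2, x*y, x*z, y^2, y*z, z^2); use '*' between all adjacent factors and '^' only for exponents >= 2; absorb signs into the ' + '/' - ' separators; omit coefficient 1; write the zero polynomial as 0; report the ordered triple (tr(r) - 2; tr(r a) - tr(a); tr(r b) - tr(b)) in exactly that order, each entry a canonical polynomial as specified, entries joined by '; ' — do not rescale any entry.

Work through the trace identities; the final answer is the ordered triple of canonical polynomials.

trace(b^2) = trace(b)*trace(b) - trace(1) = y^2 - 2
apply: trace(b^2 a) = trace(b)*trace(a b) - trace(a) = y*z - x
trace(a^-1 b^2) = trace(b^2)*trace(a) - trace(b^2 a) = x*y^2 - y*z - x
trace(b^3) = trace(b)*trace(b^2) - trace(b)   [square of b] = y^3 - 3*y
trace(b^3 a) = trace(b)*trace(a b^2) - trace(a b)   [square of b] = y^2*z - x*y - z
apply: trace(a^-1 b^3) = trace(b^3)*trace(a) - trace(b^3 a)   [inverse elimination on a] = x*y^3 - y^2*z - 2*x*y + z
assemble the triple (trace(r) - 2; trace(r a) - x; trace(r b) - y)

x*y^2 - y*z - x - 2; y^2 - x - 2; x*y^3 - y^2*z - 2*x*y - y + z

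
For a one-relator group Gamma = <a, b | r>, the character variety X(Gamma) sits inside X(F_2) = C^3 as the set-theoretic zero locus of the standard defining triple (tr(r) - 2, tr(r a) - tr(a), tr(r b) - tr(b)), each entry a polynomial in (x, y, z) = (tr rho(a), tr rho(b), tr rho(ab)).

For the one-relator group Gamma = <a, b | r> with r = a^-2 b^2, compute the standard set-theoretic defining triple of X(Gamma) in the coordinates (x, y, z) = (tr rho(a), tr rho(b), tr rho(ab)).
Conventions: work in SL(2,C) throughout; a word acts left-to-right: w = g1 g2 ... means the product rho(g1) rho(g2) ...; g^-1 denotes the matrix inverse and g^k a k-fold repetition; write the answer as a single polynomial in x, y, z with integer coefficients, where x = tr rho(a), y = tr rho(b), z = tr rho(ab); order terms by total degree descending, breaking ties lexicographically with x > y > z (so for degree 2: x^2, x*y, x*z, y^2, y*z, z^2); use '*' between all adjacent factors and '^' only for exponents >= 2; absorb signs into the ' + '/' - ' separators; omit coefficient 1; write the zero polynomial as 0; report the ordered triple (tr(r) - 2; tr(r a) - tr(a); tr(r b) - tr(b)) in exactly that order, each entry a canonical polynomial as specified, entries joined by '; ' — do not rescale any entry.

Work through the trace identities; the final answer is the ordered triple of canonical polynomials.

x^2*y^2 - x*y*z - x^2 - y^2; x*y^2 - y*z - 2*x; x^2*y^3 - x*y^2*z - 2*x^2*y - y^3 + x*z + 2*y

tr(b^2) = tr(b) tr(b) - tr(1)   [square of b] = y^2 - 2
tr(b^2 a) = tr(b) tr(a b) - tr(a)   [square of b] = y*z - x
tr(a^-1 b^2) = tr(b^2) tr(a) - tr(b^2 a)   [inverse elimination on a] = x*y^2 - y*z - x
tr(a^-2 b^2) = tr(a^-1 b^2) tr(a) - tr(a^-1 b^2 a)   [inverse elimination on a] = x^2*y^2 - x*y*z - x^2 - y^2 + 2
tr(b^3) = tr(b) tr(b^2) - tr(b)   [square of b] = y^3 - 3*y
tr(b^3 a) = tr(b) tr(b a b) - tr(b a)   [square of b] = y^2*z - x*y - z
tr(a^-1 b^3) = tr(b^3) tr(a) - tr(b^3 a)   [inverse elimination on a] = x*y^3 - y^2*z - 2*x*y + z
tr(a^-2 b^3) = tr(a^-1 b^3) tr(a) - tr(a^-1 b^3 a)   [inverse elimination on a] = x^2*y^3 - x*y^2*z - 2*x^2*y - y^3 + x*z + 3*y
assemble the triple (tr(r) - 2; tr(r a) - x; tr(r b) - y)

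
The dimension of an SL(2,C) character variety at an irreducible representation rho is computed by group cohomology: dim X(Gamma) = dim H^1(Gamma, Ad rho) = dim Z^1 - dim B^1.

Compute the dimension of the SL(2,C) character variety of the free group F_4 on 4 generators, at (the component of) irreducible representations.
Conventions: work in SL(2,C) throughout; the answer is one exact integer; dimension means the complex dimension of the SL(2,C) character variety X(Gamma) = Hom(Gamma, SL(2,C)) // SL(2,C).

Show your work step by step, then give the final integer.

9

The free group F_4: 4 generators, no relators.
So Z^1 = (sl_2)^4 in full: dim Z^1 = 12.
At an irreducible rho the centralizer of the image in sl_2 is 0, so the coboundary map sl_2 -> Z^1 is injective: dim B^1 = 3.
Therefore dim X = 12 - 3 = 9.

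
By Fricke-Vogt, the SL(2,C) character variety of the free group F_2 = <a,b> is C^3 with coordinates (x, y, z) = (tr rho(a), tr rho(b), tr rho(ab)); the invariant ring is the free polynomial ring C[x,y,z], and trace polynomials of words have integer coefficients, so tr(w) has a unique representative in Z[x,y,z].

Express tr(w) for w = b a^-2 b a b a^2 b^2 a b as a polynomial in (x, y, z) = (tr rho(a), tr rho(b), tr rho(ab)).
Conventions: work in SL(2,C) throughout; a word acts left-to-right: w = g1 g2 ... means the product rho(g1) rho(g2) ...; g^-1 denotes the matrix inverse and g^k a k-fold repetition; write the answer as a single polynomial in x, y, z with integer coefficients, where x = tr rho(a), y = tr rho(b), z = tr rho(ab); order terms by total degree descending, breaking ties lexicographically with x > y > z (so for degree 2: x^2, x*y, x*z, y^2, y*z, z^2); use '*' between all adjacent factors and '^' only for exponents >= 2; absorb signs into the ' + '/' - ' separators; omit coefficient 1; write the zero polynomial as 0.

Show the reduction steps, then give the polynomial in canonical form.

x^3*y^3*z^3 - 2*x^4*y^2*z^2 - x^2*y^4*z^2 - x^2*y^2*z^4 + x^5*y*z + x^3*y^3*z + x^3*y*z^3 + 4*x^2*y^2*z^2 + y^4*z^2 - 4*x^3*y*z - 2*x*y^3*z + x^2*y^2 - 2*y^2*z^2 + 2*x*y*z + z^2 - 2

trace(a b a b) = trace(b a) trace(b a) - trace(1) = z^2 - 2
trace(a b a b a b) = trace(a b) trace(a b a b) - trace(a^-1 b^-1) = z^3 - 3*z
trace(b a b) = trace(b) trace(a b) - trace(a) = y*z - x
trace(a b a b a) = trace(a) trace(b a b a) - trace(b a b) = x*z^2 - y*z - x
trace(b^2 a b a b a) = trace(b) trace(a b a b a b) - trace(a b a b a) = y*z^3 - x*z^2 - 2*y*z + x
trace(a b a) = trace(a) trace(b a) - trace(b) = x*z - y
trace(b a b a b) = trace(b) trace(a b a b) - trace(a b a) = y*z^2 - x*z - y
trace(b^2 a b a b) = trace(b) trace(b a b a b) - trace(b a b a) = y^2*z^2 - x*y*z - y^2 - z^2 + 2
trace(a b a^2 b^2 a b) = trace(a) trace(b^2 a b a b a) - trace(b^2 a b a b) = x*y*z^3 - x^2*z^2 - y^2*z^2 - x*y*z + x^2 + y^2 + z^2 - 2
trace(b^2 a b) = trace(b) trace(a b^2) - trace(a b) = y^2*z - x*y - z
trace(b a^2 b^2 a) = trace(a) trace(b^2 a b a) - trace(b^2 a b) = x*y*z^2 - x^2*z - y^2*z + z
trace(b^2) = trace(b) trace(b) - trace(1) = y^2 - 2
trace(a^2 b^2) = trace(a) trace(b^2 a) - trace(b^2) = x*y*z - x^2 - y^2 + 2
trace(b a^2 b^2) = trace(b) trace(a^2 b^2) - trace(a^2 b) = x*y^2*z - x^2*y - y^3 - x*z + 3*y
trace(a b a^2 b^2 a) = trace(a) trace(b a^2 b^2 a) - trace(b a^2 b^2) = x^2*y*z^2 - x^3*z - 2*x*y^2*z + x^2*y + y^3 + 2*x*z - 3*y
trace(b a b a^2 b^2 a b) = trace(b) trace(a b a^2 b^2 a b) - trace(a b a^2 b^2 a) = x*y^2*z^3 - 2*x^2*y*z^2 - y^3*z^2 + x^3*z + x*y^2*z + y*z^2 - 2*x*z + y
trace(b a b a^2 b^2 a b^2) = trace(b) trace(b a b a^2 b^2 a b) - trace(b a b a^2 b^2 a) = x*y^3*z^3 - 2*x^2*y^2*z^2 - y^4*z^2 + x^3*y*z + x*y^3*z - x*y*z^3 + x^2*z^2 + 2*y^2*z^2 - x*y*z - x^2 - z^2 + 2
trace(a b a b a b a b) = trace(b a) trace(b a b a b a) - trace(b^-1 a^-1 b^-1 a^-1) = z^4 - 4*z^2 + 2
trace(a b a b a b a) = trace(a) trace(b a b a b a) - trace(b a b a b) = x*z^3 - y*z^2 - 2*x*z + y
trace(b a b^2 a b a b a) = trace(b) trace(a b a b a b a b) - trace(a b a b a b a) = y*z^4 - x*z^3 - 3*y*z^2 + 2*x*z + y
trace(a^2 b a) = trace(a) trace(b a^2) - trace(b a) = x^2*z - x*y - z
trace(a b a b^2 a) = trace(b) trace(a^2 b a b) - trace(a^2 b a) = x*y*z^2 - x^2*z - y^2*z + z
trace(b a b^2 a b a b) = trace(b) trace(a b a b^2 a b) - trace(a b a b^2 a) = y^2*z^3 - 2*x*y*z^2 + x^2*z - y^2*z + x*y - z
trace(a b^2 a b a b a^2 b) = trace(a) trace(b a b^2 a b a b a) - trace(b a b^2 a b a b) = x*y*z^4 - x^2*z^3 - y^2*z^3 - x*y*z^2 + x^2*z + y^2*z + z
trace(a b^2 a b a b a^2) = trace(a) trace(a b^2 a b a b a) - trace(a b^2 a b a b) = x^2*y*z^3 - x^3*z^2 - x*y^2*z^2 - x^2*y*z - y*z^3 + x^3 + x*y^2 + 2*x*z^2 + 2*y*z - 3*x
trace(b a b a^2 b^2 a b^2 a) = trace(b) trace(a b^2 a b a b a^2 b) - trace(a b^2 a b a b a^2) = x*y^2*z^4 - 2*x^2*y*z^3 - y^3*z^3 + x^3*z^2 + 2*x^2*y*z + y^3*z + y*z^3 - x^3 - x*y^2 - 2*x*z^2 - y*z + 3*x
trace(a^-1 b a b a^2 b^2 a b^2) = trace(b a b a^2 b^2 a b^2) trace(a) - trace(b a b a^2 b^2 a b^2 a) = x^2*y^3*z^3 - 2*x^3*y^2*z^2 - x*y^4*z^2 - x*y^2*z^4 + x^4*y*z + x^2*y^3*z + x^2*y*z^3 + y^3*z^3 + 2*x*y^2*z^2 - 3*x^2*y*z - y^3*z - y*z^3 + x*y^2 + x*z^2 + y*z - x
trace(b a^-2 b a b a^2 b^2 a b) = trace(a^-1 b a b a^2 b^2 a b^2) trace(a) - trace(a^-1 b a b a^2 b^2 a b^2 a) = x^3*y^3*z^3 - 2*x^4*y^2*z^2 - x^2*y^4*z^2 - x^2*y^2*z^4 + x^5*y*z + x^3*y^3*z + x^3*y*z^3 + 4*x^2*y^2*z^2 + y^4*z^2 - 4*x^3*y*z - 2*x*y^3*z + x^2*y^2 - 2*y^2*z^2 + 2*x*y*z + z^2 - 2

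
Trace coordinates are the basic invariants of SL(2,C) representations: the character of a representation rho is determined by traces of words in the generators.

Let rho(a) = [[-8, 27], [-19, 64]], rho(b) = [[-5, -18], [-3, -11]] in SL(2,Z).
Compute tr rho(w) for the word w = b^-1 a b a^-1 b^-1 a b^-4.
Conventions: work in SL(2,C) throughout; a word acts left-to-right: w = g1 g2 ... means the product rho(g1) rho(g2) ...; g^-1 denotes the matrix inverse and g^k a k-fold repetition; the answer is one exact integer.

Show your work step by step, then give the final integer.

6191382959570

rho(b^-1) = [[-11, 18], [3, -5]]
... * rho(a) = [[-8, 27], [-19, 64]]  ->  [[-254, 855], [71, -239]]
... * rho(b) = [[-5, -18], [-3, -11]]  ->  [[-1295, -4833], [362, 1351]]
... * rho(a^-1) = [[64, -27], [19, -8]]  ->  [[-174707, 73629], [48837, -20582]]
... * rho(b^-1) = [[-11, 18], [3, -5]]  ->  [[2142664, -3512871], [-598953, 981976]]
... * rho(a) = [[-8, 27], [-19, 64]]  ->  [[49603237, -166971816], [-13865920, 46674733]]
... * rho(b^-1) = [[-11, 18], [3, -5]]  ->  [[-1046551055, 1727717346], [292549319, -482960225]]
... * rho(b^-1) = [[-11, 18], [3, -5]]  ->  [[16695213643, -27476505720], [-4666923184, 7680688867]]
... * rho(b^-1) = [[-11, 18], [3, -5]]  ->  [[-266076867233, 437896374174], [74378221625, -122408061647]]
... * rho(b^-1) = [[-11, 18], [3, -5]]  ->  [[4240534662085, -6978865481064], [-1185384622816, 1950848297485]]
tr = 4240534662085 + 1950848297485 = 6191382959570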